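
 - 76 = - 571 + 495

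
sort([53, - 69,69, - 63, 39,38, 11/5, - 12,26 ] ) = [ - 69,  -  63,  -  12,11/5, 26,38 , 39, 53, 69 ]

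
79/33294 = 79/33294 = 0.00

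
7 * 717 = 5019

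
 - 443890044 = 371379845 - 815269889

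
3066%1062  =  942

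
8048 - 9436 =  - 1388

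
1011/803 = 1 + 208/803=   1.26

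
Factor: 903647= 23^1*101^1*389^1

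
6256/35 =6256/35  =  178.74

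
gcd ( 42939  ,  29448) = 9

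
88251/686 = 88251/686=   128.65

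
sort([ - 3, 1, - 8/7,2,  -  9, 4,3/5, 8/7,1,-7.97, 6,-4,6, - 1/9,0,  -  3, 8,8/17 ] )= [  -  9,- 7.97, -4,-3, - 3,-8/7 , - 1/9,0,8/17,3/5, 1,  1,8/7,  2, 4,6,6,8]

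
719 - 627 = 92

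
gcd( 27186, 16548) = 1182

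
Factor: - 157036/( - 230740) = 473/695 = 5^( - 1 )*11^1 *43^1*139^( - 1 )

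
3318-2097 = 1221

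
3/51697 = 3/51697 = 0.00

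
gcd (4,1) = 1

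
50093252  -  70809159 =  - 20715907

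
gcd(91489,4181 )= 1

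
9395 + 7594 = 16989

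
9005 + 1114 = 10119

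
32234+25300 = 57534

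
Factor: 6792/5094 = 4/3 = 2^2*3^( - 1)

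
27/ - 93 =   -  1 + 22/31 = - 0.29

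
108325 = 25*4333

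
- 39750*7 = - 278250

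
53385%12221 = 4501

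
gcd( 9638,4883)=1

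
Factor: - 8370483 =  - 3^1* 11^1*253651^1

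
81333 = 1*81333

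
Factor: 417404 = 2^2 * 13^1 * 23^1*349^1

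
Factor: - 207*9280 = - 1920960=- 2^6 * 3^2*5^1*23^1*29^1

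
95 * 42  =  3990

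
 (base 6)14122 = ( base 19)626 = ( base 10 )2210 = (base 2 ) 100010100010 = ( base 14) b3c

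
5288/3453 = 1 + 1835/3453 = 1.53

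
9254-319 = 8935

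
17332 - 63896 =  -46564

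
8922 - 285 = 8637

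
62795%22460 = 17875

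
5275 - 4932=343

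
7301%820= 741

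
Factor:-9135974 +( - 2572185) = -11708159 = -11708159^1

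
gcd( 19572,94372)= 4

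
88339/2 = 88339/2 = 44169.50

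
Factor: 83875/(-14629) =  - 5^3 *11^1*61^1*14629^( - 1 )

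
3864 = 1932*2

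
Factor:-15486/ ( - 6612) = 2^( - 1) *19^ ( - 1 )*89^1 = 89/38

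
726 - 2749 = - 2023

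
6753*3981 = 26883693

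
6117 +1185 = 7302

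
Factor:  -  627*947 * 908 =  -539142252 = - 2^2*3^1*11^1*19^1*227^1*947^1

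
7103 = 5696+1407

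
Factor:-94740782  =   -2^1 * 43^1 * 113^1*9749^1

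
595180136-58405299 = 536774837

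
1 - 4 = -3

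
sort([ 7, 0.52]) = [ 0.52, 7]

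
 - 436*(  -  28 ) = 12208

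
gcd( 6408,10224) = 72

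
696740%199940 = 96920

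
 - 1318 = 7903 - 9221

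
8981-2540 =6441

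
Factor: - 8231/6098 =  - 2^ (-1)*3049^ ( - 1 )*8231^1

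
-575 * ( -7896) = 4540200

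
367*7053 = 2588451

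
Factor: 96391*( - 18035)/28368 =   -  1738411685/28368 = - 2^( - 4 )*3^( - 2 )*5^1*41^1*197^( - 1) * 2351^1 * 3607^1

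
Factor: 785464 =2^3 * 47^1*2089^1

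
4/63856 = 1/15964 = 0.00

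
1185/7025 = 237/1405=0.17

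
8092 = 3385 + 4707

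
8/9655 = 8/9655 = 0.00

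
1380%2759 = 1380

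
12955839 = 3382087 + 9573752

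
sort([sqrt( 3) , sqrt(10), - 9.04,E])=[ - 9.04,sqrt( 3),E , sqrt( 10)]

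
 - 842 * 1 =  - 842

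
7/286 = 7/286 = 0.02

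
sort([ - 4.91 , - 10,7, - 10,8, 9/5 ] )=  [ - 10, - 10, - 4.91, 9/5, 7, 8 ] 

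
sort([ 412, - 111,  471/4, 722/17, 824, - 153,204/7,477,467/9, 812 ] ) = [ - 153, - 111,204/7,722/17,467/9 , 471/4, 412, 477, 812,824]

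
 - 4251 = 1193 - 5444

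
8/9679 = 8/9679 = 0.00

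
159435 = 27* 5905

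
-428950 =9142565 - 9571515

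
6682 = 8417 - 1735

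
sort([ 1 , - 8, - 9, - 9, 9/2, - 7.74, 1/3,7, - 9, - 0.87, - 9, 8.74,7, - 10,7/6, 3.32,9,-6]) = [ - 10,  -  9, - 9, - 9, - 9, - 8,  -  7.74, - 6, - 0.87,1/3,1,7/6,3.32,9/2,7,7,8.74, 9 ] 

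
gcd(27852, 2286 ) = 6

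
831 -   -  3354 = 4185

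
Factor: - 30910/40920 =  - 2^( - 2 )*3^ ( - 1 )*31^( - 1)*281^1 = - 281/372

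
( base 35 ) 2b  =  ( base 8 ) 121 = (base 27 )30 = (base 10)81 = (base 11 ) 74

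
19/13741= 19/13741 = 0.00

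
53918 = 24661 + 29257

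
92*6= 552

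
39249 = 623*63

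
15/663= 5/221 = 0.02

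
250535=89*2815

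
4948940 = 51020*97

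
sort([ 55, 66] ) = [ 55, 66]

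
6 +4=10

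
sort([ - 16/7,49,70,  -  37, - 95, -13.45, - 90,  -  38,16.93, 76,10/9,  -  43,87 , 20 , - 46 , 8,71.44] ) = [ - 95, - 90, - 46, - 43,  -  38, - 37, - 13.45, -16/7,10/9,8, 16.93,  20, 49, 70,  71.44, 76,  87]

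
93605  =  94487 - 882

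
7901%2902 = 2097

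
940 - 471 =469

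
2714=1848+866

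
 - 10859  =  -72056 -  - 61197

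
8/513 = 8/513 = 0.02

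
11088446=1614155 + 9474291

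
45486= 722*63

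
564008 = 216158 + 347850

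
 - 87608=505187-592795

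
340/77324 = 85/19331 = 0.00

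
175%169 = 6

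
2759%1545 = 1214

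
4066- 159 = 3907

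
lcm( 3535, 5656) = 28280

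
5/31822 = 5/31822 = 0.00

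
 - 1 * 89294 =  - 89294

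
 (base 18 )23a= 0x2C8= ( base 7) 2035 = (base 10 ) 712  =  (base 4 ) 23020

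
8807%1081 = 159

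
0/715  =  0 = 0.00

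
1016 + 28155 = 29171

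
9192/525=17+89/175 = 17.51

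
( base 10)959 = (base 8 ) 1677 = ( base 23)1IG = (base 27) 18E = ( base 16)3bf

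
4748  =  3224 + 1524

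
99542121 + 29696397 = 129238518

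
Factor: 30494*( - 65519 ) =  - 1997936386= -  2^1 *79^1 * 193^1*65519^1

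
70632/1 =70632= 70632.00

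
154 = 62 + 92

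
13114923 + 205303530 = 218418453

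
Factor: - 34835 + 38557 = 3722 =2^1*1861^1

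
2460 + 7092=9552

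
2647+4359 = 7006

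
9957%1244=5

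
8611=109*79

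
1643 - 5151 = - 3508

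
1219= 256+963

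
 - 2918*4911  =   - 14330298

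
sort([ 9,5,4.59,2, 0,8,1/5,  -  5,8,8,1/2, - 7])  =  [-7, - 5,0,1/5, 1/2, 2,4.59, 5, 8, 8 , 8,9]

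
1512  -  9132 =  - 7620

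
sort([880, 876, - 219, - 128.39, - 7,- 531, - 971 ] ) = [-971, - 531,- 219, - 128.39 , - 7,876,  880 ] 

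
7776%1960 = 1896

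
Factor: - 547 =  - 547^1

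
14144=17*832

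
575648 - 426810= 148838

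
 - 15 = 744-759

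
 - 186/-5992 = 93/2996=0.03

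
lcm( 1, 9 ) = 9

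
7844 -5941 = 1903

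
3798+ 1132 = 4930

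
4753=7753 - 3000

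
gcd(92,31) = 1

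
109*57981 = 6319929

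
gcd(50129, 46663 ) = 1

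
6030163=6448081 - 417918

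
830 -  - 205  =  1035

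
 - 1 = - 1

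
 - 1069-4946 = - 6015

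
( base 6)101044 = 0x1f54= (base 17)1ACD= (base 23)f3g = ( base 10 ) 8020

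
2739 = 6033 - 3294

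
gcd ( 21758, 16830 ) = 22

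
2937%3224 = 2937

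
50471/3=16823+2/3 = 16823.67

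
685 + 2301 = 2986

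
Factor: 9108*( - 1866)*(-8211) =139550280408 = 2^3*3^4*7^1*11^1*17^1*23^2*311^1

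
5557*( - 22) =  - 122254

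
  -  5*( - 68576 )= 342880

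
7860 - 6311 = 1549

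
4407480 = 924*4770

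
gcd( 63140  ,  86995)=5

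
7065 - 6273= 792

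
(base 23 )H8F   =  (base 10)9192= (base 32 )8v8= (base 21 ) KHF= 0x23E8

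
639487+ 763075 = 1402562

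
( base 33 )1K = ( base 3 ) 1222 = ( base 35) 1i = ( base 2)110101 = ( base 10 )53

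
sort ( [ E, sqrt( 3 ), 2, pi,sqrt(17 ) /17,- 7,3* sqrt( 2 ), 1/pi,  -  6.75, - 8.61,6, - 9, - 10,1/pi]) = [ - 10,-9, - 8.61,  -  7,  -  6.75,sqrt(17 )/17,1/pi , 1/pi, sqrt( 3),2, E,pi,3*sqrt (2 ),  6 ]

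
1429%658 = 113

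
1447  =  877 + 570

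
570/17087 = 570/17087=0.03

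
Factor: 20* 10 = 2^3*5^2 = 200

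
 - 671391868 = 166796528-838188396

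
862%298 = 266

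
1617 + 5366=6983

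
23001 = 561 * 41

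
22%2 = 0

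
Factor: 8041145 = 5^1*7^2*23^1*1427^1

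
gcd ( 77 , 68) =1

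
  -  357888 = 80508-438396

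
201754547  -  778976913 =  - 577222366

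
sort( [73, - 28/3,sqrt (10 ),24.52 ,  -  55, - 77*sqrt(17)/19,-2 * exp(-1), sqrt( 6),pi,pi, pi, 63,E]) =[-55, - 77*sqrt( 17)/19, - 28/3, - 2 * exp ( - 1) , sqrt( 6),E,pi,pi,pi,sqrt(10),24.52,  63,73] 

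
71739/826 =71739/826= 86.85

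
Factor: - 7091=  - 7^1*1013^1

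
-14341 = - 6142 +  - 8199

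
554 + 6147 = 6701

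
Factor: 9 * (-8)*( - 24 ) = 2^6*3^3=1728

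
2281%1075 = 131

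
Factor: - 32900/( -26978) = 2^1*5^2*41^( - 1)  =  50/41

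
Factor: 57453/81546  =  2^ ( - 1 ) * 11^1*1741^1*13591^( - 1)= 19151/27182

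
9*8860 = 79740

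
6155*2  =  12310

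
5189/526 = 5189/526 = 9.87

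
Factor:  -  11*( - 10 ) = 110  =  2^1*5^1*11^1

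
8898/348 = 25+33/58 = 25.57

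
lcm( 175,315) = 1575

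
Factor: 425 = 5^2*17^1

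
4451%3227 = 1224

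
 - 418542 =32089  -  450631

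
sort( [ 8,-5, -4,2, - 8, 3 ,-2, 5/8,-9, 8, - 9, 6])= [-9, - 9,-8,-5, - 4,  -  2,  5/8, 2, 3, 6, 8, 8]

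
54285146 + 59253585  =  113538731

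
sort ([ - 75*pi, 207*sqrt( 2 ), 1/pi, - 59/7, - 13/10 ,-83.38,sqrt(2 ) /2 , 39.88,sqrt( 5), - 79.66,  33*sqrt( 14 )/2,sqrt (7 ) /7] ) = [-75*pi , - 83.38, - 79.66,-59/7, - 13/10, 1/pi, sqrt ( 7 ) /7, sqrt(2) /2, sqrt( 5), 39.88, 33*sqrt (14) /2,207*sqrt(2 )]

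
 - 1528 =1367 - 2895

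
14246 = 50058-35812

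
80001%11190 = 1671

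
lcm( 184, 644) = 1288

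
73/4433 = 73/4433= 0.02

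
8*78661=629288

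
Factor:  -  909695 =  - 5^1*31^1*5869^1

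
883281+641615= 1524896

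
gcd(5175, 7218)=9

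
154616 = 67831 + 86785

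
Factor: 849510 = 2^1*3^2*5^1*9439^1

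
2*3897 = 7794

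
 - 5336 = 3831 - 9167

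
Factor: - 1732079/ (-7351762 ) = 2^(  -  1)*11^( - 1)*17^1*139^1*733^1*334171^ ( - 1)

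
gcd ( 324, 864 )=108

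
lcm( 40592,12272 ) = 527696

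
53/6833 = 53/6833 = 0.01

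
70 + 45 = 115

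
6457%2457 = 1543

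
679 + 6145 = 6824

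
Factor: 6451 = 6451^1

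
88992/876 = 101 + 43/73 = 101.59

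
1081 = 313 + 768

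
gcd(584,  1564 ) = 4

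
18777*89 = 1671153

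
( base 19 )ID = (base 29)C7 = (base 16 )163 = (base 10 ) 355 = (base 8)543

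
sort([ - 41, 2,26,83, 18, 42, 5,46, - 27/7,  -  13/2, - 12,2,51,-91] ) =[ - 91, - 41, - 12,-13/2, - 27/7,2,2,5, 18, 26,42, 46, 51,83]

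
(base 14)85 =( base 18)69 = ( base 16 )75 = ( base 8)165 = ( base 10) 117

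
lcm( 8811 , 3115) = 308385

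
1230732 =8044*153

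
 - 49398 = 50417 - 99815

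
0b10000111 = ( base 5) 1020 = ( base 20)6f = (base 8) 207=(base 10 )135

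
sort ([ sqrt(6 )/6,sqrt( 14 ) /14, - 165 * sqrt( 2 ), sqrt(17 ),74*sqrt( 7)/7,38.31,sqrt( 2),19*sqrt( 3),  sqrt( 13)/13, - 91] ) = [ - 165* sqrt(2),- 91, sqrt( 14)/14,  sqrt( 13)/13,  sqrt( 6)/6 , sqrt( 2 ),sqrt( 17),74 * sqrt ( 7 ) /7,  19* sqrt( 3 ),38.31] 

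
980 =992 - 12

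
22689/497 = 45+ 324/497  =  45.65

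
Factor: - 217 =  - 7^1 * 31^1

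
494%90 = 44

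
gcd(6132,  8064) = 84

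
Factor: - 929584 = - 2^4*58099^1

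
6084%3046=3038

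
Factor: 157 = 157^1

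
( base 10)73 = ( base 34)25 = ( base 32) 29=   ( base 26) 2l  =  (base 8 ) 111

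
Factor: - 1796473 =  - 7^1*256639^1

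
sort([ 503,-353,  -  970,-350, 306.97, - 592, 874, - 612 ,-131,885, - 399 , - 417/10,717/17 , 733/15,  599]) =[-970, - 612, - 592, - 399, - 353,-350, - 131, - 417/10,717/17,733/15, 306.97,  503 , 599, 874 , 885 ]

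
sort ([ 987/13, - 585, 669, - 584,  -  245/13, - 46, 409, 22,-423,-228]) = [-585 ,- 584, - 423,-228,-46, - 245/13, 22,987/13, 409, 669 ]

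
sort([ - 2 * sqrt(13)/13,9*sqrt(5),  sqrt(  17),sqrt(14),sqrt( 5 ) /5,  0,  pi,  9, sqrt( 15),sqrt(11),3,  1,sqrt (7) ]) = [ - 2* sqrt(13)/13,0, sqrt(5 )/5, 1, sqrt(7),3,pi,sqrt(11 ), sqrt( 14),sqrt(15),  sqrt (17 ) , 9 , 9 * sqrt( 5) ]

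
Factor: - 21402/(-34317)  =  2^1 * 3^( - 1 )*29^1*31^( - 1) = 58/93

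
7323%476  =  183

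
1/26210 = 1/26210= 0.00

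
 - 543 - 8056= - 8599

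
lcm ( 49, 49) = 49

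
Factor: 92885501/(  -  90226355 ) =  - 5^( - 1) * 17^1*23^(- 1) * 784577^( - 1 )*5463853^1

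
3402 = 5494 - 2092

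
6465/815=7+152/163 = 7.93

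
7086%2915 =1256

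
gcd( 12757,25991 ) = 1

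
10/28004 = 5/14002 = 0.00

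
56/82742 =28/41371 = 0.00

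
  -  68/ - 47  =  1 + 21/47 = 1.45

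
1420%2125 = 1420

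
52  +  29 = 81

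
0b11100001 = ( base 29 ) 7m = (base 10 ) 225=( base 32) 71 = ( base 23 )9i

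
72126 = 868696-796570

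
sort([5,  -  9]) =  [ - 9,5]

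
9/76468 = 9/76468  =  0.00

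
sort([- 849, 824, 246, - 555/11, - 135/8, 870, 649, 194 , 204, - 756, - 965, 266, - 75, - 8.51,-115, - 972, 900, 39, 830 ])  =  [ - 972 , - 965, - 849, - 756,- 115 , - 75, - 555/11, - 135/8,  -  8.51,39, 194,204, 246, 266, 649,  824, 830, 870, 900 ]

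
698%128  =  58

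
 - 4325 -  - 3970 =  - 355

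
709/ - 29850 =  - 709/29850 = - 0.02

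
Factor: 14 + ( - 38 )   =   - 2^3*3^1 =- 24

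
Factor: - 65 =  - 5^1 * 13^1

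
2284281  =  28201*81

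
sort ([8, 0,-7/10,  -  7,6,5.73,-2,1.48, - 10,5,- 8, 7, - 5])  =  [-10,  -  8, - 7,-5 , - 2,  -  7/10,0 , 1.48,5,5.73, 6,  7, 8] 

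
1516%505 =1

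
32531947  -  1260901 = 31271046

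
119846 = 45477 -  - 74369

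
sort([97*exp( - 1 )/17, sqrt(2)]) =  [sqrt( 2 ),97*exp(-1 )/17 ] 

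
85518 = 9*9502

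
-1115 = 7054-8169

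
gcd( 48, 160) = 16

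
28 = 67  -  39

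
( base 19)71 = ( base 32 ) 46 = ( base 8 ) 206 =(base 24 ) 5E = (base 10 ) 134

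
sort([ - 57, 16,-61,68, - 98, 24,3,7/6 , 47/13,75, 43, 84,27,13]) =[ - 98, - 61, - 57,7/6,3,47/13, 13, 16,24,27, 43,68,75, 84]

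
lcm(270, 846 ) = 12690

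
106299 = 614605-508306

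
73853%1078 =549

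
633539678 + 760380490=1393920168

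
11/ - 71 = -1 +60/71  =  - 0.15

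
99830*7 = 698810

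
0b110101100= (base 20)118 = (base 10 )428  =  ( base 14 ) 228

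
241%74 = 19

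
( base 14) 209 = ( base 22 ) I5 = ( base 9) 485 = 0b110010001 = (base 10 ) 401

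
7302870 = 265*27558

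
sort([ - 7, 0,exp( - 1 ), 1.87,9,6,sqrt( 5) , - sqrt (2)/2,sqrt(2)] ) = [ - 7, - sqrt ( 2 ) /2, 0,exp( - 1) , sqrt( 2 ) , 1.87, sqrt(5 ),6,9]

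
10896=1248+9648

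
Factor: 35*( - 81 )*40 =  - 113400 =- 2^3*3^4 *5^2 * 7^1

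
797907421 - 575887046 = 222020375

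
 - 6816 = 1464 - 8280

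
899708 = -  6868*(  -  131)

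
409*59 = 24131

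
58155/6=19385/2 = 9692.50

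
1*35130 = 35130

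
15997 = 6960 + 9037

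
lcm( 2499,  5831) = 17493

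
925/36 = 925/36 = 25.69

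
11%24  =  11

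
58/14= 4 + 1/7 = 4.14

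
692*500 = 346000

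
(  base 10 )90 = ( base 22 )42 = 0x5a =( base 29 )33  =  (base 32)2q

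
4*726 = 2904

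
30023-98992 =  - 68969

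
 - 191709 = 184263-375972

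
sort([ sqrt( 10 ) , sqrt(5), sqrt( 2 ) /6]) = [sqrt(2)/6, sqrt(5 ),sqrt( 10 )]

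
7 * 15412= 107884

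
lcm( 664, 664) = 664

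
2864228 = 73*39236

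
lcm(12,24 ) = 24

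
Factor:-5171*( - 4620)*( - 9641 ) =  - 2^2*3^1*5^1 * 7^1*11^1*31^1*311^1  *  5171^1 =- 230323682820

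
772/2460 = 193/615= 0.31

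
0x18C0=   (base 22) d20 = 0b1100011000000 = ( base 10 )6336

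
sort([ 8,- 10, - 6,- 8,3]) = [ - 10,  -  8 ,-6,3,8 ] 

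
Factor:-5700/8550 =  - 2/3 = - 2^1*3^ ( - 1 )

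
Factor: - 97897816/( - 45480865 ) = 2^3 * 5^( - 1 )*17^( - 1)*647^( - 1) * 827^( - 1 )*12237227^1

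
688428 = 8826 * 78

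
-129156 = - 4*32289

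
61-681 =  - 620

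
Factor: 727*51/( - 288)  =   - 2^(  -  5 ) * 3^( - 1 )*17^1*727^1=-12359/96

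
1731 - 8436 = -6705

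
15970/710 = 22  +  35/71  =  22.49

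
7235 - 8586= - 1351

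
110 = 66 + 44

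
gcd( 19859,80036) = 1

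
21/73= 21/73 =0.29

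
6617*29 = 191893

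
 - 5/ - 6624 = 5/6624=0.00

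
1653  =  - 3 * ( - 551 ) 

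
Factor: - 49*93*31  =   - 141267= - 3^1*7^2*31^2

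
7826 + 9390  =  17216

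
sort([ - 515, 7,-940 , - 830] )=[- 940, - 830, - 515,7] 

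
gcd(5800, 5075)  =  725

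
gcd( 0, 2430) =2430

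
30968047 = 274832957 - 243864910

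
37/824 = 37/824 = 0.04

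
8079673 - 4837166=3242507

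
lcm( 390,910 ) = 2730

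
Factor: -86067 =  - 3^2*73^1*131^1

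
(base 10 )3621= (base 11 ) 27A2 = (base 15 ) 1116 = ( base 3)11222010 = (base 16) E25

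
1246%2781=1246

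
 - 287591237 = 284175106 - 571766343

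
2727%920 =887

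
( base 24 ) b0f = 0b1100011001111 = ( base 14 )2459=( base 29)7G0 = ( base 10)6351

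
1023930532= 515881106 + 508049426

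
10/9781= 10/9781 = 0.00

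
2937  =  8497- 5560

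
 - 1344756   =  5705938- 7050694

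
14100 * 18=253800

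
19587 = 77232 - 57645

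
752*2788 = 2096576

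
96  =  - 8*( - 12 ) 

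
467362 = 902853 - 435491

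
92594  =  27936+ 64658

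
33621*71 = 2387091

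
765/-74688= - 1 + 24641/24896 = - 0.01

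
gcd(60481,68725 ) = 1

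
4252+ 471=4723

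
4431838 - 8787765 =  - 4355927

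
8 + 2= 10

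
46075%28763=17312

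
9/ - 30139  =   - 9/30139 = - 0.00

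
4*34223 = 136892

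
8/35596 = 2/8899 = 0.00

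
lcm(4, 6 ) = 12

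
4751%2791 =1960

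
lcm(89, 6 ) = 534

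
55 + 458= 513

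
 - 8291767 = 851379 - 9143146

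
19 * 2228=42332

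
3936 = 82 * 48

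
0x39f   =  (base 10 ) 927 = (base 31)TS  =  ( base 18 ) 2F9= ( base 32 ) SV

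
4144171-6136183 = - 1992012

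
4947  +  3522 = 8469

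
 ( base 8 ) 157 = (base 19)5g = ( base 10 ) 111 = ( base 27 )43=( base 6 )303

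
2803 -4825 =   -  2022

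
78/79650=13/13275 = 0.00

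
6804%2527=1750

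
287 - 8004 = -7717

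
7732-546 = 7186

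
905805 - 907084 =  - 1279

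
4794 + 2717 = 7511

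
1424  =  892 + 532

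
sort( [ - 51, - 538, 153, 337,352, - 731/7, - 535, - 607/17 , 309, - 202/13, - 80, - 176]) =[ - 538, - 535,-176,-731/7,-80, - 51  , - 607/17, - 202/13,153, 309,337,352]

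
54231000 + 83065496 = 137296496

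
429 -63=366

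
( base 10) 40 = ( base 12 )34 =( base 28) 1c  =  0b101000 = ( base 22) 1I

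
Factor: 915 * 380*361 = 2^2*3^1*5^2 * 19^3*61^1  =  125519700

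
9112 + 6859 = 15971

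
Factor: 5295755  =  5^1*17^1*62303^1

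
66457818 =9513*6986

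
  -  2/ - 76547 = 2/76547 = 0.00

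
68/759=68/759 = 0.09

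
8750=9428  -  678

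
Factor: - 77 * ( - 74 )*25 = 142450  =  2^1*5^2 *7^1*11^1*37^1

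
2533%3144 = 2533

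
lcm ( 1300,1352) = 33800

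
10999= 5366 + 5633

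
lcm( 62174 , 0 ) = 0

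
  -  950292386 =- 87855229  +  - 862437157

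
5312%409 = 404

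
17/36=17/36=   0.47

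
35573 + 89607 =125180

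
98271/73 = 1346 + 13/73 = 1346.18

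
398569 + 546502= 945071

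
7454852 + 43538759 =50993611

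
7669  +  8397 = 16066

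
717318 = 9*79702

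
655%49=18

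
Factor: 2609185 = 5^1*631^1*827^1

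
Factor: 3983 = 7^1 *569^1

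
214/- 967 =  - 214/967 = - 0.22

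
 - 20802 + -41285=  - 62087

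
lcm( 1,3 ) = 3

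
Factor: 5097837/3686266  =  2^ ( - 1)*3^1 *19^( - 1)* 97007^( - 1 ) * 1699279^1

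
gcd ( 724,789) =1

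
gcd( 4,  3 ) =1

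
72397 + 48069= 120466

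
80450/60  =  8045/6 = 1340.83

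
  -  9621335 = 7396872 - 17018207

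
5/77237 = 5/77237 =0.00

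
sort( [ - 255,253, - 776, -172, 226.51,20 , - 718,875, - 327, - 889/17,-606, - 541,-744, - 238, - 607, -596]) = [ - 776, -744,  -  718, - 607, - 606, - 596, - 541,  -  327, - 255, - 238 , - 172, - 889/17, 20, 226.51,253,875]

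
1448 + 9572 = 11020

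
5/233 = 5/233 = 0.02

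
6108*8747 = 53426676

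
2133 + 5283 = 7416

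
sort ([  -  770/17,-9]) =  [  -  770/17, - 9]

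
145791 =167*873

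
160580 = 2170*74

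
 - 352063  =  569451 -921514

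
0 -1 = -1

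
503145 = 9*55905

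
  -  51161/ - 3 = 51161/3 = 17053.67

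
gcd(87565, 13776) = 1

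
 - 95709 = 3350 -99059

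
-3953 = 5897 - 9850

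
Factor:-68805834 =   -  2^1*3^1*17^1*23^1*139^1*211^1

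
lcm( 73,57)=4161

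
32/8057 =32/8057= 0.00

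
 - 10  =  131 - 141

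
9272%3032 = 176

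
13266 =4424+8842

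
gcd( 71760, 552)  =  552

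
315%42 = 21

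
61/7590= 61/7590 = 0.01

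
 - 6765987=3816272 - 10582259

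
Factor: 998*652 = 650696 = 2^3*163^1*499^1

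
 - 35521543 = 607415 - 36128958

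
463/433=463/433= 1.07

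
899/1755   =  899/1755 = 0.51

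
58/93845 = 58/93845 = 0.00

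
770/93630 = 77/9363 =0.01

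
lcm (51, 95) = 4845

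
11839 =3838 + 8001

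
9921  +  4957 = 14878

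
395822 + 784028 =1179850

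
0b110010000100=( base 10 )3204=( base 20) 804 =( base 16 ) c84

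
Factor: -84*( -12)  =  2^4* 3^2*7^1= 1008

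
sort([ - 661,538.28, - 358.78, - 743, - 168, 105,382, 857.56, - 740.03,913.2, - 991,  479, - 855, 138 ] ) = [ - 991, - 855, - 743, - 740.03, - 661, - 358.78, - 168,105,138,382,479 , 538.28, 857.56 , 913.2]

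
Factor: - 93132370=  - 2^1* 5^1 * 31^1*300427^1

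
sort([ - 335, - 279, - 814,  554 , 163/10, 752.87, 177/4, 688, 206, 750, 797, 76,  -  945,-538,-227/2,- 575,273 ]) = [-945,  -  814,-575,-538, - 335, - 279, - 227/2, 163/10,  177/4, 76,  206,273 , 554, 688, 750, 752.87, 797]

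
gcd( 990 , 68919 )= 3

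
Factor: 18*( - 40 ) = - 720 = -  2^4*3^2*5^1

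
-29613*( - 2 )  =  59226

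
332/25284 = 83/6321 = 0.01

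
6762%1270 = 412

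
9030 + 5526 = 14556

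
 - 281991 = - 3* 93997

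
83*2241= 186003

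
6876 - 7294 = -418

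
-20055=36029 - 56084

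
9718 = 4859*2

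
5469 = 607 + 4862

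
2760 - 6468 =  - 3708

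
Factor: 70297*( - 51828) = - 3643352916  =  -  2^2 *3^1*7^1*617^1*70297^1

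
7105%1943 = 1276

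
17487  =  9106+8381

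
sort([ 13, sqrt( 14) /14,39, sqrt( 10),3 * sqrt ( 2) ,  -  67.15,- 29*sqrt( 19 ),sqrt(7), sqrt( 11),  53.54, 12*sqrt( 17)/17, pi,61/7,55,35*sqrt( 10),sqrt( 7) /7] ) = [-29*sqrt (19 ),-67.15,sqrt( 14) /14,sqrt(7)/7, sqrt( 7),  12*sqrt(17) /17,pi, sqrt( 10 ), sqrt( 11 ),3*sqrt( 2),  61/7 , 13, 39, 53.54,55, 35* sqrt( 10 )]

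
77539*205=15895495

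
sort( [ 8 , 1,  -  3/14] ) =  [ - 3/14, 1, 8]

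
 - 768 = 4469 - 5237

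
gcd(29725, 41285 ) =5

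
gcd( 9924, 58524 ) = 12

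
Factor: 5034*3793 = 19093962 = 2^1*3^1*839^1 * 3793^1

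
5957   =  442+5515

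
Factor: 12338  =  2^1 *31^1 *199^1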